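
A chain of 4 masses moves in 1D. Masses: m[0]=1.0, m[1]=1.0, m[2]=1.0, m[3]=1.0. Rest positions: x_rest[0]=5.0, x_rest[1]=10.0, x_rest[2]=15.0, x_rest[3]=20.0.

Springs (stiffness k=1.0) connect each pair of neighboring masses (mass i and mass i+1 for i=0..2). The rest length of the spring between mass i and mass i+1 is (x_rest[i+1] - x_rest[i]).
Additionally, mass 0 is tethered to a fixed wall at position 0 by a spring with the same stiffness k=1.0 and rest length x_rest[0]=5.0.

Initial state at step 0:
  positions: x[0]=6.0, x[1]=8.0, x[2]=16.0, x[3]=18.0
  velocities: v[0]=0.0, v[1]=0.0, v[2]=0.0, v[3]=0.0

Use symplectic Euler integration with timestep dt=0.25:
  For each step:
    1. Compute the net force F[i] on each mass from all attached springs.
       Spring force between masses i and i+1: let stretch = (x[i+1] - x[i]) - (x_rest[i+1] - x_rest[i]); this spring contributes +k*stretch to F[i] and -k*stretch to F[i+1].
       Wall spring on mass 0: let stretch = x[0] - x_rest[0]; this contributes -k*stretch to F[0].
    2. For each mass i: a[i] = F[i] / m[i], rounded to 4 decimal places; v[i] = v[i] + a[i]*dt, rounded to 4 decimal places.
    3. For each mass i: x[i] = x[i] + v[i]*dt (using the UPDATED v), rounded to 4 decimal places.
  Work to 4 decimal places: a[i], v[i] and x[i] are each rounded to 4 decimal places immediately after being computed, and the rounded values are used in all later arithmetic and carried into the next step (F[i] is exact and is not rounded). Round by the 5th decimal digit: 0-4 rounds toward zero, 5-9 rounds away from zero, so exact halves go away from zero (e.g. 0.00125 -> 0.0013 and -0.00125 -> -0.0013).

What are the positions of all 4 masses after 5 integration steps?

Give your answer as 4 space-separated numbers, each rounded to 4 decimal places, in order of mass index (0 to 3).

Answer: 3.8462 11.1197 12.7813 19.7734

Derivation:
Step 0: x=[6.0000 8.0000 16.0000 18.0000] v=[0.0000 0.0000 0.0000 0.0000]
Step 1: x=[5.7500 8.3750 15.6250 18.1875] v=[-1.0000 1.5000 -1.5000 0.7500]
Step 2: x=[5.3047 9.0391 14.9570 18.5274] v=[-1.7813 2.6563 -2.6719 1.3594]
Step 3: x=[4.7612 9.8397 14.1423 18.9566] v=[-2.1739 3.2022 -3.2588 1.7168]
Step 4: x=[4.2376 10.5918 13.3596 19.3974] v=[-2.0946 3.0082 -3.1309 1.7632]
Step 5: x=[3.8462 11.1197 12.7813 19.7734] v=[-1.5655 2.1116 -2.3134 1.5038]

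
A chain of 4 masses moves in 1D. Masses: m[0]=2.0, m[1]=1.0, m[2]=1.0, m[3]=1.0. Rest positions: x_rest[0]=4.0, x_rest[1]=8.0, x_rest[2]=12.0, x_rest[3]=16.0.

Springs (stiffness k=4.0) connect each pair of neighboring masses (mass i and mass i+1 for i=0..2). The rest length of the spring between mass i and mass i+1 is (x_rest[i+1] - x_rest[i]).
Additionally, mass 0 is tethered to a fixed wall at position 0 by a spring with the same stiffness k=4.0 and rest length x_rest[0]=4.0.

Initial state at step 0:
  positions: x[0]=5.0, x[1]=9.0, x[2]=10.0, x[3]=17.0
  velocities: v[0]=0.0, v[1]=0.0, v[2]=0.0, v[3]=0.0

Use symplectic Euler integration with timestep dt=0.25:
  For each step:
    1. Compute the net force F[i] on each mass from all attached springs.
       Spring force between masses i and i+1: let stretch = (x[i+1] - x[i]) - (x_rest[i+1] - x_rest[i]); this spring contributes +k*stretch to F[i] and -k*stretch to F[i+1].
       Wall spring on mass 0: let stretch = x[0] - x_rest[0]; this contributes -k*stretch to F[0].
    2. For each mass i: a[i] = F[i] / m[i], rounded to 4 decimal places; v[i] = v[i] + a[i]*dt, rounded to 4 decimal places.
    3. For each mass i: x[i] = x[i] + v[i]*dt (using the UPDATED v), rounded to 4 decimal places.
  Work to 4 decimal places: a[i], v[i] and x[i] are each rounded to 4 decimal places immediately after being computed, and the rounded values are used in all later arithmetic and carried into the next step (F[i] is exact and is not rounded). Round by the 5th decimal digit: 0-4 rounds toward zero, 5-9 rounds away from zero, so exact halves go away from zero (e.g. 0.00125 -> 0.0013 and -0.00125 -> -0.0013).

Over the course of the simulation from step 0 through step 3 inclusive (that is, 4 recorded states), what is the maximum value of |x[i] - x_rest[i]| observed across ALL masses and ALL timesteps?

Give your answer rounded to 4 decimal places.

Answer: 2.2578

Derivation:
Step 0: x=[5.0000 9.0000 10.0000 17.0000] v=[0.0000 0.0000 0.0000 0.0000]
Step 1: x=[4.8750 8.2500 11.5000 16.2500] v=[-0.5000 -3.0000 6.0000 -3.0000]
Step 2: x=[4.5625 7.4688 13.3750 15.3125] v=[-1.2500 -3.1250 7.5000 -3.7500]
Step 3: x=[4.0430 7.4375 14.2578 14.8906] v=[-2.0781 -0.1251 3.5313 -1.6875]
Max displacement = 2.2578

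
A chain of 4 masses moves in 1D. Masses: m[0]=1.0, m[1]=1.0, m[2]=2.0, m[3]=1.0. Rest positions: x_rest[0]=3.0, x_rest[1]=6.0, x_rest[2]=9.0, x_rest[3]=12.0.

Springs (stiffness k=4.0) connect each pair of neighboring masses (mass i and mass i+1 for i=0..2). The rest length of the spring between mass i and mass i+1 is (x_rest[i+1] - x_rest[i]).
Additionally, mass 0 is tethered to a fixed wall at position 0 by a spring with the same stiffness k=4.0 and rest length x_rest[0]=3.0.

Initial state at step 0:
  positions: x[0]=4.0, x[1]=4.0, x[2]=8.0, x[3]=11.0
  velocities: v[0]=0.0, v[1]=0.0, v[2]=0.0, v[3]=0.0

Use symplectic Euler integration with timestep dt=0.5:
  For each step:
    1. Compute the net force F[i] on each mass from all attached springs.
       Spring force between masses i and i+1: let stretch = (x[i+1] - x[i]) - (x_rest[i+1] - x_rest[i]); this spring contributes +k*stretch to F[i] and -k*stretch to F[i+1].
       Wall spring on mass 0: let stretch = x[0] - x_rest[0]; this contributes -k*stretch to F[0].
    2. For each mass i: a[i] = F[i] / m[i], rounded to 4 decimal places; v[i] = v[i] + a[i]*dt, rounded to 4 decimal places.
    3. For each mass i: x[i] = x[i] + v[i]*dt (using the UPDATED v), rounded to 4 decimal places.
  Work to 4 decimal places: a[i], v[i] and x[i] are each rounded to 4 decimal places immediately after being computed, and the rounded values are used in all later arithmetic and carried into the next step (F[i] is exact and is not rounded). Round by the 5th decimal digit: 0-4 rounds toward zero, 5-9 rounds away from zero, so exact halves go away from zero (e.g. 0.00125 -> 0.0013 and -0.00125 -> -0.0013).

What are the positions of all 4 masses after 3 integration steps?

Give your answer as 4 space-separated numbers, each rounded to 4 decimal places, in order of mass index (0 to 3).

Step 0: x=[4.0000 4.0000 8.0000 11.0000] v=[0.0000 0.0000 0.0000 0.0000]
Step 1: x=[0.0000 8.0000 7.5000 11.0000] v=[-8.0000 8.0000 -1.0000 0.0000]
Step 2: x=[4.0000 3.5000 9.0000 10.5000] v=[8.0000 -9.0000 3.0000 -1.0000]
Step 3: x=[3.5000 5.0000 8.5000 11.5000] v=[-1.0000 3.0000 -1.0000 2.0000]

Answer: 3.5000 5.0000 8.5000 11.5000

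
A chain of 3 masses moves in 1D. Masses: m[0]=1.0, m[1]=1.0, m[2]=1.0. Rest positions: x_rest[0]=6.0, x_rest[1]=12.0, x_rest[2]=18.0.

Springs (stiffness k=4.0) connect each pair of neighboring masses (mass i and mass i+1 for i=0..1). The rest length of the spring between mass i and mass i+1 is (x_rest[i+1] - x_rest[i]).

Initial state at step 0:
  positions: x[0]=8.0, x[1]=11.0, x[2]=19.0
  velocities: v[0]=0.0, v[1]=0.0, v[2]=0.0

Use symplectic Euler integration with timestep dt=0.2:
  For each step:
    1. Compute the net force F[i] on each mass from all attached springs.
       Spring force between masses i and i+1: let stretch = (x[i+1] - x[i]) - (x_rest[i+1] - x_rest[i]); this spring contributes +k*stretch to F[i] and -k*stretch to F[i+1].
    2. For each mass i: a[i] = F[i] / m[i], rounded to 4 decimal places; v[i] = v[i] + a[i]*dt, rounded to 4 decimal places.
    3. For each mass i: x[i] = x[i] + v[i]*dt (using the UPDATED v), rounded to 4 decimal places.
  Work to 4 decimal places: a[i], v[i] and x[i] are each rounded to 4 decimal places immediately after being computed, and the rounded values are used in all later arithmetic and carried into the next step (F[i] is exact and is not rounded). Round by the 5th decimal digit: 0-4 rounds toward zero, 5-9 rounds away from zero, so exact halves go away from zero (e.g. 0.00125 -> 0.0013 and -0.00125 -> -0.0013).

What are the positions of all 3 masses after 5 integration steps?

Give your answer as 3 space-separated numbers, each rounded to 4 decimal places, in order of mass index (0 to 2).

Answer: 5.7100 13.9672 18.3228

Derivation:
Step 0: x=[8.0000 11.0000 19.0000] v=[0.0000 0.0000 0.0000]
Step 1: x=[7.5200 11.8000 18.6800] v=[-2.4000 4.0000 -1.6000]
Step 2: x=[6.7648 13.0160 18.2192] v=[-3.7760 6.0800 -2.3040]
Step 3: x=[6.0498 14.0643 17.8859] v=[-3.5750 5.2416 -1.6666]
Step 4: x=[5.6571 14.4418 17.9011] v=[-1.9634 1.8873 0.0761]
Step 5: x=[5.7100 13.9672 18.3228] v=[0.2644 -2.3730 2.1087]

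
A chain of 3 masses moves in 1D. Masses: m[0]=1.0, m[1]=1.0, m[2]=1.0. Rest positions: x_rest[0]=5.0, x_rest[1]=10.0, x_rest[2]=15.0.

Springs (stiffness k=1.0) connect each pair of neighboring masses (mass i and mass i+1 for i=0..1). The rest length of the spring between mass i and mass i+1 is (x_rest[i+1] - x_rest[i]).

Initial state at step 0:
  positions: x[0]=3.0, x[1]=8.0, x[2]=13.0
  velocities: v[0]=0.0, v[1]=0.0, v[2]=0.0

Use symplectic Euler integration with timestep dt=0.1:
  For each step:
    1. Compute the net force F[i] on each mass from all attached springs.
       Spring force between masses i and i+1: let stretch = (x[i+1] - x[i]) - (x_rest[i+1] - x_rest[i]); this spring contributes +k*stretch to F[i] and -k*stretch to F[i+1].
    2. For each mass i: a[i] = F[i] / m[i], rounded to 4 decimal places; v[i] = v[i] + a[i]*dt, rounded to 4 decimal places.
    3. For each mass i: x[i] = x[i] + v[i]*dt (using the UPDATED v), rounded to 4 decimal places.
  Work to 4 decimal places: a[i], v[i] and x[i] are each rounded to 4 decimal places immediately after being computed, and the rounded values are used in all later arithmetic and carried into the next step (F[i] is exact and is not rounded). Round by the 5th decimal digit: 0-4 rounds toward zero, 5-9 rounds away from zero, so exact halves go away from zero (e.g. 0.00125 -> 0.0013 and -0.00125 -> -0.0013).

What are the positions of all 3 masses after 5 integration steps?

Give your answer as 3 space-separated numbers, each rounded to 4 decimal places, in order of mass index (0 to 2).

Step 0: x=[3.0000 8.0000 13.0000] v=[0.0000 0.0000 0.0000]
Step 1: x=[3.0000 8.0000 13.0000] v=[0.0000 0.0000 0.0000]
Step 2: x=[3.0000 8.0000 13.0000] v=[0.0000 0.0000 0.0000]
Step 3: x=[3.0000 8.0000 13.0000] v=[0.0000 0.0000 0.0000]
Step 4: x=[3.0000 8.0000 13.0000] v=[0.0000 0.0000 0.0000]
Step 5: x=[3.0000 8.0000 13.0000] v=[0.0000 0.0000 0.0000]

Answer: 3.0000 8.0000 13.0000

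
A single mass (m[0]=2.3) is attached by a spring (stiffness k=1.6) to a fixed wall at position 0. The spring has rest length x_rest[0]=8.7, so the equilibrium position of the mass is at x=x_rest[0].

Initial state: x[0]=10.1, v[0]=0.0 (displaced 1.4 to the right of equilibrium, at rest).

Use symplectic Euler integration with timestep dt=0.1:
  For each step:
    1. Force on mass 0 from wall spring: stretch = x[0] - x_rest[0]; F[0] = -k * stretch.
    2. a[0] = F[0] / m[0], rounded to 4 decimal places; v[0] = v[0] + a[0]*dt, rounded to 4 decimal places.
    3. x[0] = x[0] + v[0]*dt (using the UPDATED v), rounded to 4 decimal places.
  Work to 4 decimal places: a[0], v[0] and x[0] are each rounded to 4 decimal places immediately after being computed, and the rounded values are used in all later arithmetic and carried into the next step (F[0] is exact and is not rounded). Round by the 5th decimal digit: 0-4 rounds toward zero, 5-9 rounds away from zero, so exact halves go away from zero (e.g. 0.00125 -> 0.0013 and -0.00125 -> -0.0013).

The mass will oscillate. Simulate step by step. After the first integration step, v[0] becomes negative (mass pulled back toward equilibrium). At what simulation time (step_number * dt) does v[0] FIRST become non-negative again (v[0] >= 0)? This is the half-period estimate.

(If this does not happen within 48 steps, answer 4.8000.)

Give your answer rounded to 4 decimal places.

Step 0: x=[10.1000] v=[0.0000]
Step 1: x=[10.0903] v=[-0.0974]
Step 2: x=[10.0709] v=[-0.1941]
Step 3: x=[10.0420] v=[-0.2895]
Step 4: x=[10.0037] v=[-0.3829]
Step 5: x=[9.9563] v=[-0.4736]
Step 6: x=[9.9002] v=[-0.5610]
Step 7: x=[9.8358] v=[-0.6445]
Step 8: x=[9.7635] v=[-0.7235]
Step 9: x=[9.6838] v=[-0.7975]
Step 10: x=[9.5972] v=[-0.8659]
Step 11: x=[9.5044] v=[-0.9283]
Step 12: x=[9.4060] v=[-0.9843]
Step 13: x=[9.3027] v=[-1.0334]
Step 14: x=[9.1952] v=[-1.0753]
Step 15: x=[9.0842] v=[-1.1098]
Step 16: x=[8.9706] v=[-1.1365]
Step 17: x=[8.8551] v=[-1.1553]
Step 18: x=[8.7385] v=[-1.1661]
Step 19: x=[8.6216] v=[-1.1688]
Step 20: x=[8.5053] v=[-1.1634]
Step 21: x=[8.3903] v=[-1.1499]
Step 22: x=[8.2775] v=[-1.1284]
Step 23: x=[8.1676] v=[-1.0990]
Step 24: x=[8.0614] v=[-1.0620]
Step 25: x=[7.9596] v=[-1.0176]
Step 26: x=[7.8630] v=[-0.9661]
Step 27: x=[7.7722] v=[-0.9079]
Step 28: x=[7.6879] v=[-0.8434]
Step 29: x=[7.6106] v=[-0.7730]
Step 30: x=[7.5409] v=[-0.6972]
Step 31: x=[7.4792] v=[-0.6166]
Step 32: x=[7.4260] v=[-0.5317]
Step 33: x=[7.3817] v=[-0.4431]
Step 34: x=[7.3466] v=[-0.3514]
Step 35: x=[7.3209] v=[-0.2573]
Step 36: x=[7.3048] v=[-0.1614]
Step 37: x=[7.2984] v=[-0.0643]
Step 38: x=[7.3017] v=[0.0332]
First v>=0 after going negative at step 38, time=3.8000

Answer: 3.8000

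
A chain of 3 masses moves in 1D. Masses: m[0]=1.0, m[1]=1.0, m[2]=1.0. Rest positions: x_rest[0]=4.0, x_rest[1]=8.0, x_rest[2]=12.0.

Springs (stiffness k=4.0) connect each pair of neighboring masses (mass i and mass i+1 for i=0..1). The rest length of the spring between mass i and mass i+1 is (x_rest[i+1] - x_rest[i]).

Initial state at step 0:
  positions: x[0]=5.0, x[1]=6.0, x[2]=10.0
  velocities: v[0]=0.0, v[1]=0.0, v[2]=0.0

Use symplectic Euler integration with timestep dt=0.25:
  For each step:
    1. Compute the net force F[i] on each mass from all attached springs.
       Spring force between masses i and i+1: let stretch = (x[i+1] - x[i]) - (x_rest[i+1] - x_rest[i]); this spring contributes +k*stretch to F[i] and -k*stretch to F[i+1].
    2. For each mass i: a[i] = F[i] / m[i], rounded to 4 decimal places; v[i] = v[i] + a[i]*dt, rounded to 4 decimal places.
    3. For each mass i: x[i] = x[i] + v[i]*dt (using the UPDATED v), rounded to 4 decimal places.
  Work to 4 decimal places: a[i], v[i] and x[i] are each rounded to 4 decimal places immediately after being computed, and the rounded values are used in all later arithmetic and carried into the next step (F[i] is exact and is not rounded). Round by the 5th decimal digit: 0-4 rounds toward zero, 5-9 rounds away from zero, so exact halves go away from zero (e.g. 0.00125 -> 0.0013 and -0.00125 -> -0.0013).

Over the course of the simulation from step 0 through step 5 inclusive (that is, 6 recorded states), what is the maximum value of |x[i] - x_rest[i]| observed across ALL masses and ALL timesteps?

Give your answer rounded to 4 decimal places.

Answer: 2.3516

Derivation:
Step 0: x=[5.0000 6.0000 10.0000] v=[0.0000 0.0000 0.0000]
Step 1: x=[4.2500 6.7500 10.0000] v=[-3.0000 3.0000 0.0000]
Step 2: x=[3.1250 7.6875 10.1875] v=[-4.5000 3.7500 0.7500]
Step 3: x=[2.1406 8.1094 10.7500] v=[-3.9375 1.6875 2.2500]
Step 4: x=[1.6484 7.6992 11.6524] v=[-1.9687 -1.6407 3.6094]
Step 5: x=[1.6689 6.7646 12.5665] v=[0.0821 -3.7383 3.6562]
Max displacement = 2.3516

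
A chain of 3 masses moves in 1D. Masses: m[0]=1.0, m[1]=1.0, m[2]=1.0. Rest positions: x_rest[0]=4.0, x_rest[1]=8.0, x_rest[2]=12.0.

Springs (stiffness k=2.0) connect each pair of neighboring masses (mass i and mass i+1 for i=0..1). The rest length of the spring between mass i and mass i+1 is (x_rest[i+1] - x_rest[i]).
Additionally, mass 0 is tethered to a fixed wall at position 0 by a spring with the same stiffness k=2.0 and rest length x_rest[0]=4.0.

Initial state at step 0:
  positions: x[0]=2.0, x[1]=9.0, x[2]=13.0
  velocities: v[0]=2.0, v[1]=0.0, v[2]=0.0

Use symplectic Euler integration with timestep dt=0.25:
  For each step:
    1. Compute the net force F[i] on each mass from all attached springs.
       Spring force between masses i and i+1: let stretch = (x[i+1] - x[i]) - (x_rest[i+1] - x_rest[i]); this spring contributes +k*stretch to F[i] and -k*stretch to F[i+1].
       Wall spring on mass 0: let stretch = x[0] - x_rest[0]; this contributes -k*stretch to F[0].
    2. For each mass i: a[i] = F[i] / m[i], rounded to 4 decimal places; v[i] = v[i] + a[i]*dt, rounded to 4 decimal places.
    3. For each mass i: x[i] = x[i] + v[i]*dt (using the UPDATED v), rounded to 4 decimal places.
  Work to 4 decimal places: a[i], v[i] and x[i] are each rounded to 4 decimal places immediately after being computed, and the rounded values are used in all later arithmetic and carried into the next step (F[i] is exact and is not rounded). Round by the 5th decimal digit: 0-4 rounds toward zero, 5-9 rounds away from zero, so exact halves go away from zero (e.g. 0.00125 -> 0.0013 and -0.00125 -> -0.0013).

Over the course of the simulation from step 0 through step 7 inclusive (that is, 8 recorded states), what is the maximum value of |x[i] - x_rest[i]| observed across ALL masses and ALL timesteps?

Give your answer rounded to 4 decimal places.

Step 0: x=[2.0000 9.0000 13.0000] v=[2.0000 0.0000 0.0000]
Step 1: x=[3.1250 8.6250 13.0000] v=[4.5000 -1.5000 0.0000]
Step 2: x=[4.5469 8.1094 12.9531] v=[5.6875 -2.0625 -0.1875]
Step 3: x=[5.8457 7.7539 12.8008] v=[5.1953 -1.4219 -0.6094]
Step 4: x=[6.6524 7.7908 12.5176] v=[3.2266 0.1475 -1.1329]
Step 5: x=[6.7698 8.2762 12.1435] v=[0.4696 1.9417 -1.4963]
Step 6: x=[6.2293 9.0568 11.7860] v=[-2.1621 3.1222 -1.4300]
Step 7: x=[5.2636 9.8251 11.5874] v=[-3.8630 3.0731 -0.7946]
Max displacement = 2.7698

Answer: 2.7698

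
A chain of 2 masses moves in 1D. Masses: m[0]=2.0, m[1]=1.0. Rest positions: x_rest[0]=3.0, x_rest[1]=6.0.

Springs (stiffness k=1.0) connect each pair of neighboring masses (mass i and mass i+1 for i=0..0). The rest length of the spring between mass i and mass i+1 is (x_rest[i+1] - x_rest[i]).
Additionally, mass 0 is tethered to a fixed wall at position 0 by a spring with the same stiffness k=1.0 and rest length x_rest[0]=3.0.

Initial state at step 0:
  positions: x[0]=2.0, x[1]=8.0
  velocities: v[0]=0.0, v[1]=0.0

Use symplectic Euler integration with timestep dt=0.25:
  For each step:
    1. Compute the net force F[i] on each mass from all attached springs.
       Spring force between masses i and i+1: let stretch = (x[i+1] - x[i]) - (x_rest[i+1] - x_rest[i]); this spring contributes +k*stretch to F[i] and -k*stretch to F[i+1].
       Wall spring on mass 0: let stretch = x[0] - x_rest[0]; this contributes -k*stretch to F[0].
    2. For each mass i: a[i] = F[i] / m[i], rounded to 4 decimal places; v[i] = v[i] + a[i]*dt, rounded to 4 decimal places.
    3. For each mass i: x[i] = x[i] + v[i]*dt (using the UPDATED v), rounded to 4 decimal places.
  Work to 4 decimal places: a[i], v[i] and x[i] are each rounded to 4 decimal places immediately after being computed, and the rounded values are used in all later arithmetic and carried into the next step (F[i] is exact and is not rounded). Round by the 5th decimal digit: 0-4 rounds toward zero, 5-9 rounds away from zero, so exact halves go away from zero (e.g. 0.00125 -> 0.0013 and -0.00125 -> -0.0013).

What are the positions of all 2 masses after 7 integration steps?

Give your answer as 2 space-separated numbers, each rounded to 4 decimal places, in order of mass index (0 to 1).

Answer: 4.0603 4.8102

Derivation:
Step 0: x=[2.0000 8.0000] v=[0.0000 0.0000]
Step 1: x=[2.1250 7.8125] v=[0.5000 -0.7500]
Step 2: x=[2.3613 7.4570] v=[0.9453 -1.4219]
Step 3: x=[2.6831 6.9706] v=[1.2871 -1.9458]
Step 4: x=[3.0550 6.4037] v=[1.4877 -2.2677]
Step 5: x=[3.4361 5.8150] v=[1.5244 -2.3549]
Step 6: x=[3.7842 5.2651] v=[1.3923 -2.1996]
Step 7: x=[4.0603 4.8102] v=[1.1044 -1.8198]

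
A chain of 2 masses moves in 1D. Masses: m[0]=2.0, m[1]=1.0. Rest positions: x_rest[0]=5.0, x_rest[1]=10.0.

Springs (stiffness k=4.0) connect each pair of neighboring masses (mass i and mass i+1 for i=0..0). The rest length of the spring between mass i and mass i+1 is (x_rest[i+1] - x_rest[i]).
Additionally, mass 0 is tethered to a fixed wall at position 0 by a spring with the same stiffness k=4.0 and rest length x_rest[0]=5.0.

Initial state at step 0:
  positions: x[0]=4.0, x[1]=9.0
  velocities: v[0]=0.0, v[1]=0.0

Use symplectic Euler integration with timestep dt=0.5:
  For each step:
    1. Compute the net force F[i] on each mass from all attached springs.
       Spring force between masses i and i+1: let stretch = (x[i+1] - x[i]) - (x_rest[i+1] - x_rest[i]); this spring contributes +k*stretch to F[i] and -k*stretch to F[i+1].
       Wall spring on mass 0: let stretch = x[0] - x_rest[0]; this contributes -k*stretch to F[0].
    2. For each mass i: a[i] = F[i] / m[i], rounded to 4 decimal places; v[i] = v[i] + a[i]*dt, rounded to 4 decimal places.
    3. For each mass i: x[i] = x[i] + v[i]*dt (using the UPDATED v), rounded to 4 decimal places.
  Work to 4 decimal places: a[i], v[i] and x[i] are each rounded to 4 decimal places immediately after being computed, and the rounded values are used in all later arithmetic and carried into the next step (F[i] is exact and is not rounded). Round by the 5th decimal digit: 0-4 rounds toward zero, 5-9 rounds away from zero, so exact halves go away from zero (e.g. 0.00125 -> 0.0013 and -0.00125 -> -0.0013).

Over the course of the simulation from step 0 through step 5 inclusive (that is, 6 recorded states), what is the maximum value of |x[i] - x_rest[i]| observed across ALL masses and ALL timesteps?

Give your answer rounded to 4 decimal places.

Answer: 1.2500

Derivation:
Step 0: x=[4.0000 9.0000] v=[0.0000 0.0000]
Step 1: x=[4.5000 9.0000] v=[1.0000 0.0000]
Step 2: x=[5.0000 9.5000] v=[1.0000 1.0000]
Step 3: x=[5.2500 10.5000] v=[0.5000 2.0000]
Step 4: x=[5.5000 11.2500] v=[0.5000 1.5000]
Step 5: x=[5.8750 11.2500] v=[0.7500 0.0000]
Max displacement = 1.2500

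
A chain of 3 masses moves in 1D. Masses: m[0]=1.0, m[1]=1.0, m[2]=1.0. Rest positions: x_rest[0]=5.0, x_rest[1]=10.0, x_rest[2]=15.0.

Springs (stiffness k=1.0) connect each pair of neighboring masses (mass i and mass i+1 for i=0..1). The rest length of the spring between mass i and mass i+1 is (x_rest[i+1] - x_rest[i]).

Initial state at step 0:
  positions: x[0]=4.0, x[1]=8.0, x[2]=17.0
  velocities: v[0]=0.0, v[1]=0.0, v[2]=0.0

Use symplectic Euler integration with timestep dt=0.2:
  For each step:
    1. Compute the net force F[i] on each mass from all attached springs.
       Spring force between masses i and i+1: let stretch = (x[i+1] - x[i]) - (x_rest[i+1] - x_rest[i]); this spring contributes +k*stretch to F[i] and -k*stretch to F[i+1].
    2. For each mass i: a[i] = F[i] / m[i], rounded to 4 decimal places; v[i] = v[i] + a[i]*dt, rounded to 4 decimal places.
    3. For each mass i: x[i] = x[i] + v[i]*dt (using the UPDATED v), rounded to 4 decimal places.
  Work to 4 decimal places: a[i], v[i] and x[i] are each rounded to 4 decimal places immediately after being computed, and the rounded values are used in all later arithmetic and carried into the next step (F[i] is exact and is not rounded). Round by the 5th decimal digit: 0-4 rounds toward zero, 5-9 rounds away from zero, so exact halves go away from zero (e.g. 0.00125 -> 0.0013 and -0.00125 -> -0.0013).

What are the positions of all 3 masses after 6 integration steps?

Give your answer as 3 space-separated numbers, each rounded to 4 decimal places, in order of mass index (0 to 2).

Step 0: x=[4.0000 8.0000 17.0000] v=[0.0000 0.0000 0.0000]
Step 1: x=[3.9600 8.2000 16.8400] v=[-0.2000 1.0000 -0.8000]
Step 2: x=[3.8896 8.5760 16.5344] v=[-0.3520 1.8800 -1.5280]
Step 3: x=[3.8067 9.0829 16.1105] v=[-0.4147 2.5344 -2.1197]
Step 4: x=[3.7348 9.6598 15.6055] v=[-0.3595 2.8847 -2.5252]
Step 5: x=[3.6999 10.2376 15.0626] v=[-0.1745 2.8888 -2.7143]
Step 6: x=[3.7265 10.7469 14.5267] v=[0.1330 2.5463 -2.6793]

Answer: 3.7265 10.7469 14.5267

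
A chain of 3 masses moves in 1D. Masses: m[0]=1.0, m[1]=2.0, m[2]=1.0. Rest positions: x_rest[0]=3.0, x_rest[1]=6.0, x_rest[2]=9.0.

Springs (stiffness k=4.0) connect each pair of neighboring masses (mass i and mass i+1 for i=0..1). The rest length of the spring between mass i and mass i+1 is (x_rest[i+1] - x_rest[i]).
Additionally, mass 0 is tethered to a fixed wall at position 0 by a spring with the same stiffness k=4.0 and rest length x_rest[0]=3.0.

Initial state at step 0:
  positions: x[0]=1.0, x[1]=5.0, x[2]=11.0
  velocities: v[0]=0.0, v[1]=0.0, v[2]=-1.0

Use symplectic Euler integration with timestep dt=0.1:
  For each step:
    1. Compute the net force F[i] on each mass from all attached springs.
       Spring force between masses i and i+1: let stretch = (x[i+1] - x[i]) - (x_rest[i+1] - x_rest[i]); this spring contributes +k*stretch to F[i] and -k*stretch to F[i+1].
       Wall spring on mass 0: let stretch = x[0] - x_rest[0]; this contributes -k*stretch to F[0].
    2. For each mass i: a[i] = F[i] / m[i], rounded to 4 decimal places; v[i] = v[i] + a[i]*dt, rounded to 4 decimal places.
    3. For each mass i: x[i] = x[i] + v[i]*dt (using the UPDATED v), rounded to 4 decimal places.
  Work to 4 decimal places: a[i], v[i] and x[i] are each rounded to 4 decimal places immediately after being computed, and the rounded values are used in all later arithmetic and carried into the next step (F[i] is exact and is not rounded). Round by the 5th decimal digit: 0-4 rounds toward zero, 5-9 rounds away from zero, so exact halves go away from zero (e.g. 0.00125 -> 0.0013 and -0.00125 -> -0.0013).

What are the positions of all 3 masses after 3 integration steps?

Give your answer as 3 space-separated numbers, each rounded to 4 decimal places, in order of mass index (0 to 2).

Answer: 1.6805 5.2242 10.0274

Derivation:
Step 0: x=[1.0000 5.0000 11.0000] v=[0.0000 0.0000 -1.0000]
Step 1: x=[1.1200 5.0400 10.7800] v=[1.2000 0.4000 -2.2000]
Step 2: x=[1.3520 5.1164 10.4504] v=[2.3200 0.7640 -3.2960]
Step 3: x=[1.6805 5.2242 10.0274] v=[3.2850 1.0779 -4.2296]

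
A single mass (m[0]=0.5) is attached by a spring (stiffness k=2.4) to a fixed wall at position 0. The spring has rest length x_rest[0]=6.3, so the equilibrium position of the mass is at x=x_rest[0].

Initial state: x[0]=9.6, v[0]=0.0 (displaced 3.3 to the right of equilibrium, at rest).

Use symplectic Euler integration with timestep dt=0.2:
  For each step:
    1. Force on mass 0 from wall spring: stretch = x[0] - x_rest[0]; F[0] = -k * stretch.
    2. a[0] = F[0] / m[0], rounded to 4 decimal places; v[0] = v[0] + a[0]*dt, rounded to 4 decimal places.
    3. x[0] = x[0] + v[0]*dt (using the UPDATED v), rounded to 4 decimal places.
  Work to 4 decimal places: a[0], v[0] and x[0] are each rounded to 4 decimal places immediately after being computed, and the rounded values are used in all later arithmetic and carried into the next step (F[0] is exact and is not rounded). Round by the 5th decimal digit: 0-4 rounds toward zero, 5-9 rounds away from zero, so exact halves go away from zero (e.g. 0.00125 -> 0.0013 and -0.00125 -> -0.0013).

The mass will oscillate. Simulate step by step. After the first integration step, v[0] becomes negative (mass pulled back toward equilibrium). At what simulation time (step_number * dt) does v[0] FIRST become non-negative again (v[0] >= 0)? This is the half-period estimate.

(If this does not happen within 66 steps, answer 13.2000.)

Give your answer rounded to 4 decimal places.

Step 0: x=[9.6000] v=[0.0000]
Step 1: x=[8.9664] v=[-3.1680]
Step 2: x=[7.8209] v=[-5.7277]
Step 3: x=[6.3833] v=[-7.1878]
Step 4: x=[4.9297] v=[-7.2678]
Step 5: x=[3.7392] v=[-5.9523]
Step 6: x=[3.0404] v=[-3.4939]
Step 7: x=[2.9675] v=[-0.3647]
Step 8: x=[3.5344] v=[2.8345]
First v>=0 after going negative at step 8, time=1.6000

Answer: 1.6000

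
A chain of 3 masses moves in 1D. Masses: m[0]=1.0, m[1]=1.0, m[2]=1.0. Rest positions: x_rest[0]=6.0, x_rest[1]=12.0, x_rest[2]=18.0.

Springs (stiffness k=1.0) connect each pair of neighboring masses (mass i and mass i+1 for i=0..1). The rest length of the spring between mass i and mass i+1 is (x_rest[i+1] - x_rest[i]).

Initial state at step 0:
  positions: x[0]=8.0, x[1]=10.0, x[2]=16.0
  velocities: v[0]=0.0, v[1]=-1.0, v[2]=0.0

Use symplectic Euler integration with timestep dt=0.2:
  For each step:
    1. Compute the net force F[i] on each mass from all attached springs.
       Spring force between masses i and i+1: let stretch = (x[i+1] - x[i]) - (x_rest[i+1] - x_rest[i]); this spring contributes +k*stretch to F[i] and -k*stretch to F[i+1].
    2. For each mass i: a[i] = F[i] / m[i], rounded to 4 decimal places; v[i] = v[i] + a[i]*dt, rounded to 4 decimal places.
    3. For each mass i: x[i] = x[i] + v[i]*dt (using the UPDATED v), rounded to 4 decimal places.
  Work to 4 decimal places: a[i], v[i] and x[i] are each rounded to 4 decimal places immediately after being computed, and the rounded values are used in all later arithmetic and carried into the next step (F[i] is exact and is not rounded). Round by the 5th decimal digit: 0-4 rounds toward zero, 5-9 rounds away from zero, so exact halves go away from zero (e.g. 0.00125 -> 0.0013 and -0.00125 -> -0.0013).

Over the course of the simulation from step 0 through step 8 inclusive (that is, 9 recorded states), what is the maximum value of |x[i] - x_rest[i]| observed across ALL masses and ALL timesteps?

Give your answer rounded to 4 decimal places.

Step 0: x=[8.0000 10.0000 16.0000] v=[0.0000 -1.0000 0.0000]
Step 1: x=[7.8400 9.9600 16.0000] v=[-0.8000 -0.2000 0.0000]
Step 2: x=[7.5248 10.0768 15.9984] v=[-1.5760 0.5840 -0.0080]
Step 3: x=[7.0717 10.3284 15.9999] v=[-2.2656 1.2579 0.0077]
Step 4: x=[6.5088 10.6766 16.0146] v=[-2.8143 1.7409 0.0734]
Step 5: x=[5.8727 11.0716 16.0558] v=[-3.1807 1.9749 0.2058]
Step 6: x=[5.2045 11.4580 16.1376] v=[-3.3409 1.9320 0.4090]
Step 7: x=[4.5465 11.7814 16.2722] v=[-3.2902 1.6172 0.6731]
Step 8: x=[3.9379 11.9951 16.4672] v=[-3.0432 1.0684 0.9749]
Max displacement = 2.0621

Answer: 2.0621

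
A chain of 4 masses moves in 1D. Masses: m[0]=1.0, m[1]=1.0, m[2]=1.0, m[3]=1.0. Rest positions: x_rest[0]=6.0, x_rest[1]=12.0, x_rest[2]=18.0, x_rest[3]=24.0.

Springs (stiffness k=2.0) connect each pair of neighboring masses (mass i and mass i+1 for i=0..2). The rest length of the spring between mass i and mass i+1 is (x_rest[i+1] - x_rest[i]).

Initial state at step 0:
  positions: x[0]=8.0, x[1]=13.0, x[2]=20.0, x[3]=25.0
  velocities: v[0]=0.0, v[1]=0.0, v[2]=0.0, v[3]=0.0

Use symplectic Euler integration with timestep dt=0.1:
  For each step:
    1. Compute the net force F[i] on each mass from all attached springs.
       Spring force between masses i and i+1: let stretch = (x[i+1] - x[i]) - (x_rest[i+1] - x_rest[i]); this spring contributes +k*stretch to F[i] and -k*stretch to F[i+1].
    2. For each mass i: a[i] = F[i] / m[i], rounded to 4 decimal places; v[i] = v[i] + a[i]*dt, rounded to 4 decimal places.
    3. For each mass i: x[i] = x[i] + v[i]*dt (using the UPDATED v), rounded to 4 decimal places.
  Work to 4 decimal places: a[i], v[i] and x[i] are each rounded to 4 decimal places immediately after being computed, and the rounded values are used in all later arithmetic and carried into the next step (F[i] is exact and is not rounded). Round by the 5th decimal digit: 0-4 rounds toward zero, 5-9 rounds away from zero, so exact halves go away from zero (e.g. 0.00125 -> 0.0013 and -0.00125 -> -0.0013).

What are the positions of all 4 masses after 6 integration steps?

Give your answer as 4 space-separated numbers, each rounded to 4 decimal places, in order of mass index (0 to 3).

Step 0: x=[8.0000 13.0000 20.0000 25.0000] v=[0.0000 0.0000 0.0000 0.0000]
Step 1: x=[7.9800 13.0400 19.9600 25.0200] v=[-0.2000 0.4000 -0.4000 0.2000]
Step 2: x=[7.9412 13.1172 19.8828 25.0588] v=[-0.3880 0.7720 -0.7720 0.3880]
Step 3: x=[7.8859 13.2262 19.7738 25.1141] v=[-0.5528 1.0899 -1.0899 0.5528]
Step 4: x=[7.8174 13.3593 19.6407 25.1826] v=[-0.6847 1.3314 -1.3314 0.6847]
Step 5: x=[7.7398 13.5072 19.4928 25.2602] v=[-0.7763 1.4793 -1.4793 0.7763]
Step 6: x=[7.6575 13.6595 19.3405 25.3425] v=[-0.8228 1.5229 -1.5229 0.8228]

Answer: 7.6575 13.6595 19.3405 25.3425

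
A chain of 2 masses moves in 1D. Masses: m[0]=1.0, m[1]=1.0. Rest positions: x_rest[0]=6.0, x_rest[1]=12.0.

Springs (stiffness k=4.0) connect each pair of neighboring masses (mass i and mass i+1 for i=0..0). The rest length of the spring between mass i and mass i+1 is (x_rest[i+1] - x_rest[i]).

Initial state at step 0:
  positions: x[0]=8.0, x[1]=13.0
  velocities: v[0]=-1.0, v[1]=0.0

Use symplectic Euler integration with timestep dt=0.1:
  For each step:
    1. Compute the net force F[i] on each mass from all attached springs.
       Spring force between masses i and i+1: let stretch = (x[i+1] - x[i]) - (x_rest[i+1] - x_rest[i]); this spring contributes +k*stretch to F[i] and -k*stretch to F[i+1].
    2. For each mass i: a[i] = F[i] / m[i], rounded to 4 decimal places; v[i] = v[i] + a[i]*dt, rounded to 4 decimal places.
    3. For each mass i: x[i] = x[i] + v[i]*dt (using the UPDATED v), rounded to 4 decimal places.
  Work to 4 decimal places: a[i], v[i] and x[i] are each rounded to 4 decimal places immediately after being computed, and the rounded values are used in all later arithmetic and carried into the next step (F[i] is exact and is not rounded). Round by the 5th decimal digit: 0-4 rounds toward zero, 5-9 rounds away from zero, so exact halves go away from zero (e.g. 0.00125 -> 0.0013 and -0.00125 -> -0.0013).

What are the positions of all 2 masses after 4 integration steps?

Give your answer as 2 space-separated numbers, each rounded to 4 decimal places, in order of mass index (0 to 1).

Step 0: x=[8.0000 13.0000] v=[-1.0000 0.0000]
Step 1: x=[7.8600 13.0400] v=[-1.4000 0.4000]
Step 2: x=[7.6872 13.1128] v=[-1.7280 0.7280]
Step 3: x=[7.4914 13.2086] v=[-1.9578 0.9578]
Step 4: x=[7.2843 13.3157] v=[-2.0709 1.0709]

Answer: 7.2843 13.3157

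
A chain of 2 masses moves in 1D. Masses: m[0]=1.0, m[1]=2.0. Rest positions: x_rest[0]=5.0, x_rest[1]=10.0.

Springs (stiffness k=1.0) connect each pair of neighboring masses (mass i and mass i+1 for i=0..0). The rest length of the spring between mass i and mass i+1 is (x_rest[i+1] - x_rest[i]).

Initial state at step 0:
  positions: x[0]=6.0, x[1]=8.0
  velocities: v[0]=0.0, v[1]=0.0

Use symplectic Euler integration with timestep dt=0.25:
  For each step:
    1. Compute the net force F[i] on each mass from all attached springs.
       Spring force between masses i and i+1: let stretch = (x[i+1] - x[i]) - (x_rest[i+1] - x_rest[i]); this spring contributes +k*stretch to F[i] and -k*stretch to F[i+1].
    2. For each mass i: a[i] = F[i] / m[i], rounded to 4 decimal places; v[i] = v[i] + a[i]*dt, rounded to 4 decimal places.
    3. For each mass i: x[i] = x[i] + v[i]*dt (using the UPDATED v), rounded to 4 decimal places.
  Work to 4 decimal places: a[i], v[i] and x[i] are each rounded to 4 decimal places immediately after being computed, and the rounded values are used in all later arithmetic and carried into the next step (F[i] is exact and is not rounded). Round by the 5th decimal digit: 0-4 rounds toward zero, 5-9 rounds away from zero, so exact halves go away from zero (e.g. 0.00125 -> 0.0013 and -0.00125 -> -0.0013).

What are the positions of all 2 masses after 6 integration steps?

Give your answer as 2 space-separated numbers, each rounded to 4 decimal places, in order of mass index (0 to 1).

Step 0: x=[6.0000 8.0000] v=[0.0000 0.0000]
Step 1: x=[5.8125 8.0938] v=[-0.7500 0.3750]
Step 2: x=[5.4551 8.2725] v=[-1.4297 0.7149]
Step 3: x=[4.9613 8.5194] v=[-1.9754 0.9877]
Step 4: x=[4.3773 8.8114] v=[-2.3359 1.1680]
Step 5: x=[3.7580 9.1211] v=[-2.4774 1.2388]
Step 6: x=[3.1614 9.4195] v=[-2.3866 1.1934]

Answer: 3.1614 9.4195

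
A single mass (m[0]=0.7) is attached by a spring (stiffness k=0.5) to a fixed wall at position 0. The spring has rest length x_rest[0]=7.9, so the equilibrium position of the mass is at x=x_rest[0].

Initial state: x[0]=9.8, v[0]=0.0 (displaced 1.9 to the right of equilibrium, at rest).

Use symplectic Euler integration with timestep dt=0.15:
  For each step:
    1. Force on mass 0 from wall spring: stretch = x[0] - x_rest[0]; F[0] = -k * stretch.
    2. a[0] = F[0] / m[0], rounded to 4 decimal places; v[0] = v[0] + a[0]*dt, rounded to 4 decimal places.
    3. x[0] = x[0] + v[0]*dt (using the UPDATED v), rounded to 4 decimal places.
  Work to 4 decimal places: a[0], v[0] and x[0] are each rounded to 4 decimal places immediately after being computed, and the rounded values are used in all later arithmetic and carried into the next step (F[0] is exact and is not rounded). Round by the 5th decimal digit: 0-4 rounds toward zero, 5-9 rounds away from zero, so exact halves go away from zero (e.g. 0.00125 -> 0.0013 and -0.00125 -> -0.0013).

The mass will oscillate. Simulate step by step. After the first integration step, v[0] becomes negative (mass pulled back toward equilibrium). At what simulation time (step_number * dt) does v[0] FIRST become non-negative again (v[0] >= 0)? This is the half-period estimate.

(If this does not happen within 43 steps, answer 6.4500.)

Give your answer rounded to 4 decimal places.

Step 0: x=[9.8000] v=[0.0000]
Step 1: x=[9.7695] v=[-0.2036]
Step 2: x=[9.7089] v=[-0.4039]
Step 3: x=[9.6192] v=[-0.5977]
Step 4: x=[9.5019] v=[-0.7819]
Step 5: x=[9.3589] v=[-0.9535]
Step 6: x=[9.1924] v=[-1.1098]
Step 7: x=[9.0052] v=[-1.2483]
Step 8: x=[8.8002] v=[-1.3667]
Step 9: x=[8.5807] v=[-1.4632]
Step 10: x=[8.3503] v=[-1.5361]
Step 11: x=[8.1127] v=[-1.5843]
Step 12: x=[7.8716] v=[-1.6071]
Step 13: x=[7.6310] v=[-1.6041]
Step 14: x=[7.3947] v=[-1.5753]
Step 15: x=[7.1665] v=[-1.5212]
Step 16: x=[6.9501] v=[-1.4426]
Step 17: x=[6.7490] v=[-1.3408]
Step 18: x=[6.5664] v=[-1.2175]
Step 19: x=[6.4052] v=[-1.0746]
Step 20: x=[6.2680] v=[-0.9144]
Step 21: x=[6.1571] v=[-0.7395]
Step 22: x=[6.0742] v=[-0.5528]
Step 23: x=[6.0206] v=[-0.3572]
Step 24: x=[5.9972] v=[-0.1558]
Step 25: x=[6.0044] v=[0.0481]
First v>=0 after going negative at step 25, time=3.7500

Answer: 3.7500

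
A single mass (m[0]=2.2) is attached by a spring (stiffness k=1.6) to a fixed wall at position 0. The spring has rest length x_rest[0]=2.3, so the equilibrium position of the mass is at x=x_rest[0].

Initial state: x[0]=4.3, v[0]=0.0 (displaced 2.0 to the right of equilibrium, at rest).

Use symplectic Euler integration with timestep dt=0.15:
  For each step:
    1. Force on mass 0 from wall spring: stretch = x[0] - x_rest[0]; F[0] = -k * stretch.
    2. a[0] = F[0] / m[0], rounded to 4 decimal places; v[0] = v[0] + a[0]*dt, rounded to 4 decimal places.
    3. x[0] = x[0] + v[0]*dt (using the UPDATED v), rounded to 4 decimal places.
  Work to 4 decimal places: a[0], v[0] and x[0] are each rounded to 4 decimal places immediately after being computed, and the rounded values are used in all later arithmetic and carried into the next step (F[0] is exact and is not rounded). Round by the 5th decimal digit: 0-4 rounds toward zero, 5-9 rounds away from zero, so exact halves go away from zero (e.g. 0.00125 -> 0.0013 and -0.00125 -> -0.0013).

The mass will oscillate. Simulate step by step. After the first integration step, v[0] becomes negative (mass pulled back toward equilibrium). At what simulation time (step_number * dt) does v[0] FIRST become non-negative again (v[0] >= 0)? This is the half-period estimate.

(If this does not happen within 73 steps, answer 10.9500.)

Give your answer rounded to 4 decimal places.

Step 0: x=[4.3000] v=[0.0000]
Step 1: x=[4.2673] v=[-0.2182]
Step 2: x=[4.2024] v=[-0.4328]
Step 3: x=[4.1064] v=[-0.6403]
Step 4: x=[3.9808] v=[-0.8374]
Step 5: x=[3.8277] v=[-1.0208]
Step 6: x=[3.6496] v=[-1.1875]
Step 7: x=[3.4494] v=[-1.3347]
Step 8: x=[3.2304] v=[-1.4601]
Step 9: x=[2.9962] v=[-1.5616]
Step 10: x=[2.7506] v=[-1.6375]
Step 11: x=[2.4976] v=[-1.6867]
Step 12: x=[2.2414] v=[-1.7083]
Step 13: x=[1.9861] v=[-1.7019]
Step 14: x=[1.7359] v=[-1.6677]
Step 15: x=[1.4950] v=[-1.6062]
Step 16: x=[1.2672] v=[-1.5184]
Step 17: x=[1.0563] v=[-1.4057]
Step 18: x=[0.8658] v=[-1.2700]
Step 19: x=[0.6988] v=[-1.1135]
Step 20: x=[0.5580] v=[-0.9388]
Step 21: x=[0.4457] v=[-0.7488]
Step 22: x=[0.3637] v=[-0.5465]
Step 23: x=[0.3134] v=[-0.3353]
Step 24: x=[0.2956] v=[-0.1186]
Step 25: x=[0.3106] v=[0.1001]
First v>=0 after going negative at step 25, time=3.7500

Answer: 3.7500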